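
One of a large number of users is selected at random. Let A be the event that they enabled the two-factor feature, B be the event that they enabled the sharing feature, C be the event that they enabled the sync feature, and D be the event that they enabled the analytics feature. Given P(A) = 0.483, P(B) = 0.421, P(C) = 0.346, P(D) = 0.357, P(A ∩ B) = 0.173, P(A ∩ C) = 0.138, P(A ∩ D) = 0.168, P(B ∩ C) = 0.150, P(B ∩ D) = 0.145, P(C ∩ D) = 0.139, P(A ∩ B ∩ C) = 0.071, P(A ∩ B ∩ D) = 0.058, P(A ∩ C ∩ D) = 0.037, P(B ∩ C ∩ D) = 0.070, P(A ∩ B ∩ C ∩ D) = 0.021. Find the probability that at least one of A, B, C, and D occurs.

By inclusion-exclusion,
P(A ∪ B ∪ C ∪ D) = 0.483 + 0.421 + 0.346 + 0.357 − 0.173 − 0.138 − 0.168 − 0.150 − 0.145 − 0.139 + 0.071 + 0.058 + 0.037 + 0.070 − 0.021 = 0.909

0.909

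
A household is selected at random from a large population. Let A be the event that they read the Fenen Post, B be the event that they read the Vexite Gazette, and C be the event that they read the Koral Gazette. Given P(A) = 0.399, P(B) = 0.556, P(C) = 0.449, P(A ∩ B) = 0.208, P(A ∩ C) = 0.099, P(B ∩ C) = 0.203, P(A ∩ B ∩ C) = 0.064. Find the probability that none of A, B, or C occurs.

0.042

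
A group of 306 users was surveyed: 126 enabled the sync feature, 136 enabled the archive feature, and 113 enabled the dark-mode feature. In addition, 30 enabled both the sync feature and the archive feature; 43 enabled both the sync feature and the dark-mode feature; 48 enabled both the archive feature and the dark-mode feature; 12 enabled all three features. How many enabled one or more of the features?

By inclusion–exclusion:
|at least one| = 126 + 136 + 113 − 30 − 43 − 48 + 12 = 266

266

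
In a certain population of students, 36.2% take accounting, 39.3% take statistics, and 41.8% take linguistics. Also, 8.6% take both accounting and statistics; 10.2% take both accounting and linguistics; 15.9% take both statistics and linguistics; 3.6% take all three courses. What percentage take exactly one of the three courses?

Using the inclusion–exclusion count for exactly one event:
P(exactly one) = 36.2 + 39.3 + 41.8 − 2·8.6 − 2·10.2 − 2·15.9 + 3·3.6 = 58.7%

58.7%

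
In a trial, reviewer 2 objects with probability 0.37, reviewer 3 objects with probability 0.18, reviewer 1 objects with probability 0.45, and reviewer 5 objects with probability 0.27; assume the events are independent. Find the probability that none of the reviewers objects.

0.2074149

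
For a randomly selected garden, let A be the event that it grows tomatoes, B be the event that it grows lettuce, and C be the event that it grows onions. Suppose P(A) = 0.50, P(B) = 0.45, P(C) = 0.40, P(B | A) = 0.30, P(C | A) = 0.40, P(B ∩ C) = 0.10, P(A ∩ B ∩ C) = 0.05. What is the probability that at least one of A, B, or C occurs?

0.95

P(A ∩ B) = P(A)·P(B|A) = 0.50 × 0.30 = 0.15
P(A ∩ C) = P(A)·P(C|A) = 0.50 × 0.40 = 0.20
P(A ∪ B ∪ C) = 0.50 + 0.45 + 0.40 − 0.15 − 0.20 − 0.10 + 0.05 = 0.95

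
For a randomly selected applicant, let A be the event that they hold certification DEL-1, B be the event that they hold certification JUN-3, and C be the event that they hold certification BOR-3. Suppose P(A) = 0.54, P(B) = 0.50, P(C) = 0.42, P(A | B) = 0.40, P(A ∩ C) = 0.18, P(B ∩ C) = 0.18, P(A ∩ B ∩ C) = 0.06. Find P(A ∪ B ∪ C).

0.96

P(A ∩ B) = P(B)·P(A|B) = 0.50 × 0.40 = 0.20
By inclusion-exclusion,
P(A ∪ B ∪ C) = 0.54 + 0.50 + 0.42 − 0.20 − 0.18 − 0.18 + 0.06 = 0.96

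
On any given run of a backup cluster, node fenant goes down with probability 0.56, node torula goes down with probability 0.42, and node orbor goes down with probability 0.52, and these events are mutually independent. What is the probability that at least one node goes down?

P(none) = (1 − 0.56) × (1 − 0.42) × (1 − 0.52) = 0.44 × 0.58 × 0.48 = 0.122496
P(at least one) = 1 − 0.122496 = 0.877504

0.877504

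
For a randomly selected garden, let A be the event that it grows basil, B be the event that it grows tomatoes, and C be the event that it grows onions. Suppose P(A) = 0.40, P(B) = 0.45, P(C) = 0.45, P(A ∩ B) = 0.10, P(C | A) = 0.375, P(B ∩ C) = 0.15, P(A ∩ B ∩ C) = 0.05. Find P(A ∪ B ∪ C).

0.95

P(A ∩ C) = P(A)·P(C|A) = 0.40 × 0.375 = 0.15
P(A ∪ B ∪ C) = 0.40 + 0.45 + 0.45 − 0.10 − 0.15 − 0.15 + 0.05 = 0.95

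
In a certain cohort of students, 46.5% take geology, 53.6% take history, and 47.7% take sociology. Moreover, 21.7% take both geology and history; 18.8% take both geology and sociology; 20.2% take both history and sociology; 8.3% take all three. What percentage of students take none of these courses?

4.6%

Apply inclusion-exclusion:
P(union) = 46.5 + 53.6 + 47.7 − 21.7 − 18.8 − 20.2 + 8.3 = 95.4%
P(none) = 100% − 95.4% = 4.6%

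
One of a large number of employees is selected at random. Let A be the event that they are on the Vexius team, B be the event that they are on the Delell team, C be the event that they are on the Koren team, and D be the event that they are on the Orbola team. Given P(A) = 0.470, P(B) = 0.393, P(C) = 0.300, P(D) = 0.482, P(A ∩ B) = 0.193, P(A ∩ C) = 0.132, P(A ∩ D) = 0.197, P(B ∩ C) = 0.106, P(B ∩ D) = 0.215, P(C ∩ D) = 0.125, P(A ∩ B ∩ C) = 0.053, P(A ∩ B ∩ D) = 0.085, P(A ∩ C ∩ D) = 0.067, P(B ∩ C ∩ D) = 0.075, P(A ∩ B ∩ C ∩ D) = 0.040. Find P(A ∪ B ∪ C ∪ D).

0.917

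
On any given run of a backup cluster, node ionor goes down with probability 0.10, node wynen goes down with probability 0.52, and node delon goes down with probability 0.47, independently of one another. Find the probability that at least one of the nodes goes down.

P(none) = (1 − 0.10) × (1 − 0.52) × (1 − 0.47) = 0.90 × 0.48 × 0.53 = 0.22896
P(at least one) = 1 − 0.22896 = 0.77104

0.77104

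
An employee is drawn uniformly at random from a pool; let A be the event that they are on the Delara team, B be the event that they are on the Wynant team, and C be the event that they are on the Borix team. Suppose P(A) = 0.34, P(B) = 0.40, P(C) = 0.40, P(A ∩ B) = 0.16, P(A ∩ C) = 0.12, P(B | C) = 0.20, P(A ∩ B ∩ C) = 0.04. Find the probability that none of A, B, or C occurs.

0.18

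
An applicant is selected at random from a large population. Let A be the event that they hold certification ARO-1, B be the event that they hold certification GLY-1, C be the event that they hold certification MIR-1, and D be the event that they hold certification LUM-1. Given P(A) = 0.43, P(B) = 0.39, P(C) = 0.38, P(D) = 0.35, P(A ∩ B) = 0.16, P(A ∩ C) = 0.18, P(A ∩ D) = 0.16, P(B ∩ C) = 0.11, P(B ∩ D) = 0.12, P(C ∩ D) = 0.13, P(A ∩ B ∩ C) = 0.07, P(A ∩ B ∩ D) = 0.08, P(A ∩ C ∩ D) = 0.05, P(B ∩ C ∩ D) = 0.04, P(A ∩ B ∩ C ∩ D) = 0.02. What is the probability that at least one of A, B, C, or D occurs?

0.91

Using inclusion–exclusion:
P(A ∪ B ∪ C ∪ D) = 0.43 + 0.39 + 0.38 + 0.35 − 0.16 − 0.18 − 0.16 − 0.11 − 0.12 − 0.13 + 0.07 + 0.08 + 0.05 + 0.04 − 0.02 = 0.91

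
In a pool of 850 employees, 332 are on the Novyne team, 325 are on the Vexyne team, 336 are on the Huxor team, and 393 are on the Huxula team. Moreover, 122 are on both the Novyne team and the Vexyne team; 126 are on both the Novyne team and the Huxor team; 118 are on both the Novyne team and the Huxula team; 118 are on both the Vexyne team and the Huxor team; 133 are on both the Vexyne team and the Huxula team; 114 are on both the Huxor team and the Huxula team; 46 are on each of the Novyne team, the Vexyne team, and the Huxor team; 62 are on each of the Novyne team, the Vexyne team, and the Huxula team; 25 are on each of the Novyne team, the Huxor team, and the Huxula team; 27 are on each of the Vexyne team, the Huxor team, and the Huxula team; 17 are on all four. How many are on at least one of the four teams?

798

N(≥1) = 332 + 325 + 336 + 393 − 122 − 126 − 118 − 118 − 133 − 114 + 46 + 62 + 25 + 27 − 17 = 798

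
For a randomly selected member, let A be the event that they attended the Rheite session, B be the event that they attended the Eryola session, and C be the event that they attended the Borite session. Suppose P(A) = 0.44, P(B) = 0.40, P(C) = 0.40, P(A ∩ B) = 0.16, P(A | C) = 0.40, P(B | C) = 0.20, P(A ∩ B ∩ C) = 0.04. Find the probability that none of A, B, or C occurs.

0.12

P(A ∩ C) = P(C)·P(A|C) = 0.40 × 0.40 = 0.16
P(B ∩ C) = P(C)·P(B|C) = 0.40 × 0.20 = 0.08
P(A ∪ B ∪ C) = 0.44 + 0.40 + 0.40 − 0.16 − 0.16 − 0.08 + 0.04 = 0.88
P(none) = 1 − 0.88 = 0.12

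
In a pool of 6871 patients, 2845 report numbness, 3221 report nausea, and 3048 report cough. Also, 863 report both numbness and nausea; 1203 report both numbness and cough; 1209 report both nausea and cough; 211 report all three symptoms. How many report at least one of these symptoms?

6050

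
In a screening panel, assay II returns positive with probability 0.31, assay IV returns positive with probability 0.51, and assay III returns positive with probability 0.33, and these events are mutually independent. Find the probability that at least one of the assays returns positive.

0.773473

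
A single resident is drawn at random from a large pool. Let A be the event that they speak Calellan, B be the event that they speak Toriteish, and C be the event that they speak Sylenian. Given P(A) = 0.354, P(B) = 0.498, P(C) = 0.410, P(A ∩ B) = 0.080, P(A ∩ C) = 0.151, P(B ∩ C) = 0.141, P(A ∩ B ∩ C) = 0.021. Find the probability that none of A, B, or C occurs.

By inclusion-exclusion,
P(A ∪ B ∪ C) = 0.354 + 0.498 + 0.410 − 0.080 − 0.151 − 0.141 + 0.021 = 0.911
P(none) = 1 − 0.911 = 0.089

0.089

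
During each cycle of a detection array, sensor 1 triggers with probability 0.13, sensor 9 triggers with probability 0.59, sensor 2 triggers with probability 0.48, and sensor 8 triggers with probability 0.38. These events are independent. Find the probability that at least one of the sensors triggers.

Independence gives P(none) = ∏(1 − pᵢ).
P(none) = (1 − 0.13) × (1 − 0.59) × (1 − 0.48) × (1 − 0.38) = 0.87 × 0.41 × 0.52 × 0.62 = 0.11500008
P(at least one) = 1 − 0.11500008 = 0.88499992

0.88499992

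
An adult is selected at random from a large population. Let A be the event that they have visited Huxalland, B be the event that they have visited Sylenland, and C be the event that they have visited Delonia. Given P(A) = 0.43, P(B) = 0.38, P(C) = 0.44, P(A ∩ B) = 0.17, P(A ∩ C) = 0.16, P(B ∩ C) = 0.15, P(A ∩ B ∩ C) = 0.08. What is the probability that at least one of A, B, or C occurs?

P(A ∪ B ∪ C) = 0.43 + 0.38 + 0.44 − 0.17 − 0.16 − 0.15 + 0.08 = 0.85

0.85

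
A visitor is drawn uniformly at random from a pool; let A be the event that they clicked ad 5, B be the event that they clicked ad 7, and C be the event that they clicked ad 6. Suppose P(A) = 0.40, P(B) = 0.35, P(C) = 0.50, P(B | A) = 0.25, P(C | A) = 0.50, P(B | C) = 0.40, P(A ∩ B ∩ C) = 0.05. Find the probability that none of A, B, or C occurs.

P(A ∩ B) = P(A)·P(B|A) = 0.40 × 0.25 = 0.10
P(A ∩ C) = P(A)·P(C|A) = 0.40 × 0.50 = 0.20
P(B ∩ C) = P(C)·P(B|C) = 0.50 × 0.40 = 0.20
P(A ∪ B ∪ C) = 0.40 + 0.35 + 0.50 − 0.10 − 0.20 − 0.20 + 0.05 = 0.80
P(none) = 1 − 0.80 = 0.20

0.20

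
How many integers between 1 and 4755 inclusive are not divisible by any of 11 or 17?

4069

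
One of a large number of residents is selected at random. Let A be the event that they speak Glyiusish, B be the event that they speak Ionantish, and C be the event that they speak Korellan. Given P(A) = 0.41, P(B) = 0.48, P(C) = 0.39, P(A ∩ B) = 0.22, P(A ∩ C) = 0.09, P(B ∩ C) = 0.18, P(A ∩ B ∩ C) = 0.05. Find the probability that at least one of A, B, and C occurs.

P(A ∪ B ∪ C) = 0.41 + 0.48 + 0.39 − 0.22 − 0.09 − 0.18 + 0.05 = 0.84

0.84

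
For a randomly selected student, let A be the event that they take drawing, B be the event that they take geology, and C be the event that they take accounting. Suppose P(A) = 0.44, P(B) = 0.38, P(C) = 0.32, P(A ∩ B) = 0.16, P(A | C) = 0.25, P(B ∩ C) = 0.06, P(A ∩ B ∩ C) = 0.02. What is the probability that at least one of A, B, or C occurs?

0.86

P(A ∩ C) = P(C)·P(A|C) = 0.32 × 0.25 = 0.08
P(A ∪ B ∪ C) = 0.44 + 0.38 + 0.32 − 0.16 − 0.08 − 0.06 + 0.02 = 0.86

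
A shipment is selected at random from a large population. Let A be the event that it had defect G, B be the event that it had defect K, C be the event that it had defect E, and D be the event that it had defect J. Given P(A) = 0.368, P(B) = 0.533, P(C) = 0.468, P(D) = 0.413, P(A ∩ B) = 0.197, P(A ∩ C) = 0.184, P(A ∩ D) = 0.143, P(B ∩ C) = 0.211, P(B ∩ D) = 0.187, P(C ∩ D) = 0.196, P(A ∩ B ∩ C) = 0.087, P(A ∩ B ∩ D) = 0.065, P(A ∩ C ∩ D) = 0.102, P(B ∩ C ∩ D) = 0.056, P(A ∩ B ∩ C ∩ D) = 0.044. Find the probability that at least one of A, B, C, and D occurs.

P(A ∪ B ∪ C ∪ D) = 0.368 + 0.533 + 0.468 + 0.413 − 0.197 − 0.184 − 0.143 − 0.211 − 0.187 − 0.196 + 0.087 + 0.065 + 0.102 + 0.056 − 0.044 = 0.930

0.930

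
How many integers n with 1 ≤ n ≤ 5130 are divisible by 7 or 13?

1070

732 + 394 − 56 = 1070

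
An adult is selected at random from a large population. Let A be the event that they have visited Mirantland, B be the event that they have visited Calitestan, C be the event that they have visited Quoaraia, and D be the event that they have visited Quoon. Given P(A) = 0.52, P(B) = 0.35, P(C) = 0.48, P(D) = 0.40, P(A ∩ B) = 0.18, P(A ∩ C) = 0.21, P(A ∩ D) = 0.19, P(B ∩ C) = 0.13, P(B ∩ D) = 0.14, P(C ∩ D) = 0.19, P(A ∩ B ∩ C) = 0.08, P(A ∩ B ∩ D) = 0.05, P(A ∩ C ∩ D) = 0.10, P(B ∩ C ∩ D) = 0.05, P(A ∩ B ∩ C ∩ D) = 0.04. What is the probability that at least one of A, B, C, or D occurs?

P(A ∪ B ∪ C ∪ D) = 0.52 + 0.35 + 0.48 + 0.40 − 0.18 − 0.21 − 0.19 − 0.13 − 0.14 − 0.19 + 0.08 + 0.05 + 0.10 + 0.05 − 0.04 = 0.95

0.95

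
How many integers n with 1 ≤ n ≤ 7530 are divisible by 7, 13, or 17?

1921

By inclusion-exclusion,
floor(7530/7) + floor(7530/13) + floor(7530/17) − floor(7530/91) − floor(7530/119) − floor(7530/221) + floor(7530/1547) = 1075 + 579 + 442 − 82 − 63 − 34 + 4 = 1921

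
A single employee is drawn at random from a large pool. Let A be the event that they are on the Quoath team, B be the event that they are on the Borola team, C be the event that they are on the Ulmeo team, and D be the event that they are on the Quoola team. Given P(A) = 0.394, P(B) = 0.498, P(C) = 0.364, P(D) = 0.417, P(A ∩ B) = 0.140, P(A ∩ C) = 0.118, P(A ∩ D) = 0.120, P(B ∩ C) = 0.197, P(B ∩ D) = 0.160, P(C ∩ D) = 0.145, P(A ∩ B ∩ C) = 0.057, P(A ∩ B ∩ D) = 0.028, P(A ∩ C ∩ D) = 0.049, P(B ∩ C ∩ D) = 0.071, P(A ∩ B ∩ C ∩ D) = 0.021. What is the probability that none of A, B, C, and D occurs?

P(A ∪ B ∪ C ∪ D) = 0.394 + 0.498 + 0.364 + 0.417 − 0.140 − 0.118 − 0.120 − 0.197 − 0.160 − 0.145 + 0.057 + 0.028 + 0.049 + 0.071 − 0.021 = 0.977
P(none) = 1 − 0.977 = 0.023

0.023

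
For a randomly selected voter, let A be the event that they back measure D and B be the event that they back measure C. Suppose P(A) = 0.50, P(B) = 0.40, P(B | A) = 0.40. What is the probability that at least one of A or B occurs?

0.70

P(A ∩ B) = P(A)·P(B|A) = 0.50 × 0.40 = 0.20
Using inclusion–exclusion:
P(A ∪ B) = 0.50 + 0.40 − 0.20 = 0.70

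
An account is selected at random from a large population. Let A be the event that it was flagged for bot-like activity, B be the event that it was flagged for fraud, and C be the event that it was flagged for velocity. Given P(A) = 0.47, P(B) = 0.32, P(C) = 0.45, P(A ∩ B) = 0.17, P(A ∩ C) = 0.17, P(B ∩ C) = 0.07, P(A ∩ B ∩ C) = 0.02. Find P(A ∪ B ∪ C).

By inclusion–exclusion:
P(A ∪ B ∪ C) = 0.47 + 0.32 + 0.45 − 0.17 − 0.17 − 0.07 + 0.02 = 0.85

0.85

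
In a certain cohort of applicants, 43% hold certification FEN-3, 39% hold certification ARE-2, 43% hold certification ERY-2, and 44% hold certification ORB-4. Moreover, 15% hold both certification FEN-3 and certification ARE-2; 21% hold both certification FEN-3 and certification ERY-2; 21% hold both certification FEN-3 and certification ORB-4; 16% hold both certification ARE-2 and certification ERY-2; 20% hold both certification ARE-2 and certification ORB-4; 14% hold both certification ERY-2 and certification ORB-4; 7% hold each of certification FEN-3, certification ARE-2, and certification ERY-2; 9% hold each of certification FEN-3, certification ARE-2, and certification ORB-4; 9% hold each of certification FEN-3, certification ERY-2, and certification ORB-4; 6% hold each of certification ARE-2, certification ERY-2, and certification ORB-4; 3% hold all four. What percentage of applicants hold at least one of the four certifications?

90%

P(≥1) = 43 + 39 + 43 + 44 − 15 − 21 − 21 − 16 − 20 − 14 + 7 + 9 + 9 + 6 − 3 = 90%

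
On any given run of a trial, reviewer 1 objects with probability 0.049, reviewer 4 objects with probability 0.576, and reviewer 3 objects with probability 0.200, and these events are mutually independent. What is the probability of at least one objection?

Independence gives P(none) = ∏(1 − pᵢ).
P(none) = (1 − 0.049) × (1 − 0.576) × (1 − 0.200) = 0.951 × 0.424 × 0.800 = 0.3225792
P(at least one) = 1 − 0.3225792 = 0.6774208

0.6774208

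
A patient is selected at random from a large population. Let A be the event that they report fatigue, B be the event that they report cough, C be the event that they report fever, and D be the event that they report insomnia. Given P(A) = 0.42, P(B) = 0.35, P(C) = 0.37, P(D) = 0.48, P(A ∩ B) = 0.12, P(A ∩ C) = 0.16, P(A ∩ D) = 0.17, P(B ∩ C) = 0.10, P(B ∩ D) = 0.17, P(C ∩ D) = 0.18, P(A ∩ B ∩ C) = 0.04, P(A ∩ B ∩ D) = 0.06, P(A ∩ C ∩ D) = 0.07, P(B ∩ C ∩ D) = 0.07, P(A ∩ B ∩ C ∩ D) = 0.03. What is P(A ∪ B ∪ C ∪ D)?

Inclusion–exclusion gives
P(A ∪ B ∪ C ∪ D) = 0.42 + 0.35 + 0.37 + 0.48 − 0.12 − 0.16 − 0.17 − 0.10 − 0.17 − 0.18 + 0.04 + 0.06 + 0.07 + 0.07 − 0.03 = 0.93

0.93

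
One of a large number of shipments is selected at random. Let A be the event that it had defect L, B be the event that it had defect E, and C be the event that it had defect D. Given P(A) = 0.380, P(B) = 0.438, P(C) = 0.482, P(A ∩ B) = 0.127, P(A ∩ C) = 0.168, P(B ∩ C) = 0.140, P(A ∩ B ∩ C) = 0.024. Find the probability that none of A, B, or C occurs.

0.111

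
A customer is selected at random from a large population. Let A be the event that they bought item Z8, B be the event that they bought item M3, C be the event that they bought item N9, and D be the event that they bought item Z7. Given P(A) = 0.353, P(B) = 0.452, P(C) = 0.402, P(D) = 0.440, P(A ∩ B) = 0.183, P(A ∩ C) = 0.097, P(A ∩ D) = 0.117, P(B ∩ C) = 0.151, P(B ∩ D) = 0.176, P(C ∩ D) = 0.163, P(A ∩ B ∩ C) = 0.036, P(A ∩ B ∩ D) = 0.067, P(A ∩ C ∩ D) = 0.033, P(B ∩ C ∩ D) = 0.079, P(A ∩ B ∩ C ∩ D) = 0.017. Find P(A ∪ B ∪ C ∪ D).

0.958

By inclusion–exclusion:
P(A ∪ B ∪ C ∪ D) = 0.353 + 0.452 + 0.402 + 0.440 − 0.183 − 0.097 − 0.117 − 0.151 − 0.176 − 0.163 + 0.036 + 0.067 + 0.033 + 0.079 − 0.017 = 0.958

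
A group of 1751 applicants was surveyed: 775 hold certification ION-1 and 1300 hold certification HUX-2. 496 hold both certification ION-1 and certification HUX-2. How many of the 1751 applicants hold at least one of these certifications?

N(≥1) = 775 + 1300 − 496 = 1579

1579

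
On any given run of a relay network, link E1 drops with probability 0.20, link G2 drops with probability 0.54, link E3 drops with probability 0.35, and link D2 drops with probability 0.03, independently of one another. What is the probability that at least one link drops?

P(none) = (1 − 0.20) × (1 − 0.54) × (1 − 0.35) × (1 − 0.03) = 0.80 × 0.46 × 0.65 × 0.97 = 0.232024
P(at least one) = 1 − 0.232024 = 0.767976

0.767976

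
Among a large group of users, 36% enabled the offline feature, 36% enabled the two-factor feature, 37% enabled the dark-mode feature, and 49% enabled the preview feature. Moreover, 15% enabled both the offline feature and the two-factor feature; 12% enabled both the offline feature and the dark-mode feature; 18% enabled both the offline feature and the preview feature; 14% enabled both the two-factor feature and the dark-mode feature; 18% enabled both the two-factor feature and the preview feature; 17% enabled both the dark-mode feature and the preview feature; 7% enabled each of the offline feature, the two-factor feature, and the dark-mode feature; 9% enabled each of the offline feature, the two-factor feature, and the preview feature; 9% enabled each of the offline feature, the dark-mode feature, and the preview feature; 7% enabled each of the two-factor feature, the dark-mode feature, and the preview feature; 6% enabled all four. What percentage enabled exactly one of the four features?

P(exactly one) = 36 + 36 + 37 + 49 − 2·15 − 2·12 − 2·18 − 2·14 − 2·18 − 2·17 + 3·7 + 3·9 + 3·9 + 3·7 − 4·6 = 42%

42%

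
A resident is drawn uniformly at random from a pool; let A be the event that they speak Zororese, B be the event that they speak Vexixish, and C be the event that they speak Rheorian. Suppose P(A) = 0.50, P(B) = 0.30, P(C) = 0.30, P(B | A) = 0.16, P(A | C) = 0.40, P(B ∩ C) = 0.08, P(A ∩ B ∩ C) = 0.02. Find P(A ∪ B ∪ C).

P(A ∩ B) = P(A)·P(B|A) = 0.50 × 0.16 = 0.08
P(A ∩ C) = P(C)·P(A|C) = 0.30 × 0.40 = 0.12
P(A ∪ B ∪ C) = 0.50 + 0.30 + 0.30 − 0.08 − 0.12 − 0.08 + 0.02 = 0.84

0.84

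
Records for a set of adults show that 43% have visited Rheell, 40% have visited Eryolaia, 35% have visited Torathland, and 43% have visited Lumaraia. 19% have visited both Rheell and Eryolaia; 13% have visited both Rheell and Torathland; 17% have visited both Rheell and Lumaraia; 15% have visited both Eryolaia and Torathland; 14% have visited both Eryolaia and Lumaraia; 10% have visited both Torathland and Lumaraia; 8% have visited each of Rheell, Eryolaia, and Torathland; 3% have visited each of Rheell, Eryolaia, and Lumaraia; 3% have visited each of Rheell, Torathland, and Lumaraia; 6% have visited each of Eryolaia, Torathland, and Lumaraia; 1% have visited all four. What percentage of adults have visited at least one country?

P(≥1) = 43 + 40 + 35 + 43 − 19 − 13 − 17 − 15 − 14 − 10 + 8 + 3 + 3 + 6 − 1 = 92%

92%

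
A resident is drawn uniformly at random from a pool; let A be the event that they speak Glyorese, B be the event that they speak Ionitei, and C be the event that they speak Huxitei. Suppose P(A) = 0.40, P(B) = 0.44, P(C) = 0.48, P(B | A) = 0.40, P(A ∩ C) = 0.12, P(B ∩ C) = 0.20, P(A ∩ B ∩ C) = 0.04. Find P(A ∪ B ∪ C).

0.88

P(A ∩ B) = P(A)·P(B|A) = 0.40 × 0.40 = 0.16
By inclusion-exclusion,
P(A ∪ B ∪ C) = 0.40 + 0.44 + 0.48 − 0.16 − 0.12 − 0.20 + 0.04 = 0.88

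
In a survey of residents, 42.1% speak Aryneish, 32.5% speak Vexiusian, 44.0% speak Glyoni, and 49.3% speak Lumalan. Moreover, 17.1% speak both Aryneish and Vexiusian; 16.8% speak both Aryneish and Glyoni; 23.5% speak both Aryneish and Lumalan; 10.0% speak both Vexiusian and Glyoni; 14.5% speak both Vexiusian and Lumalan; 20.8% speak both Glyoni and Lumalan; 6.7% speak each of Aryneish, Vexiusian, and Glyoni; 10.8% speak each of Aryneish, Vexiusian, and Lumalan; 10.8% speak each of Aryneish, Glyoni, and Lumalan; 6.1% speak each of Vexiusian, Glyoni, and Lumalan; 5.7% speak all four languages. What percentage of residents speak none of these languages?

Apply inclusion-exclusion:
P(≥1) = 42.1 + 32.5 + 44.0 + 49.3 − 17.1 − 16.8 − 23.5 − 10.0 − 14.5 − 20.8 + 6.7 + 10.8 + 10.8 + 6.1 − 5.7 = 93.9%
P(none) = 100% − 93.9% = 6.1%

6.1%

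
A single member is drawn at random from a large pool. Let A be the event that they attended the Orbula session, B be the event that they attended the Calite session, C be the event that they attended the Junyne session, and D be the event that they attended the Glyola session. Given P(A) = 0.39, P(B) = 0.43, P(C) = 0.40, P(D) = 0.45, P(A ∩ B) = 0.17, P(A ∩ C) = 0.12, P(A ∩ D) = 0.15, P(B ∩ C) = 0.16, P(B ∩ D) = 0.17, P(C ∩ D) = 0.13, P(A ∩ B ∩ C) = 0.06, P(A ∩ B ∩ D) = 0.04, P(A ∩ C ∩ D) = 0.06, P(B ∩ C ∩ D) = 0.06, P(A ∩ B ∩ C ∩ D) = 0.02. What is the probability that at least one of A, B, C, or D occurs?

Using inclusion–exclusion:
P(A ∪ B ∪ C ∪ D) = 0.39 + 0.43 + 0.40 + 0.45 − 0.17 − 0.12 − 0.15 − 0.16 − 0.17 − 0.13 + 0.06 + 0.04 + 0.06 + 0.06 − 0.02 = 0.97

0.97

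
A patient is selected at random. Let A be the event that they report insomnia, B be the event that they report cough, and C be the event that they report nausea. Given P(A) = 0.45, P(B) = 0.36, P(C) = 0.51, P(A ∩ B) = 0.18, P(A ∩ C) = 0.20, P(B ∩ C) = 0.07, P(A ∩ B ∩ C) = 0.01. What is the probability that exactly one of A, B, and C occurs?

0.45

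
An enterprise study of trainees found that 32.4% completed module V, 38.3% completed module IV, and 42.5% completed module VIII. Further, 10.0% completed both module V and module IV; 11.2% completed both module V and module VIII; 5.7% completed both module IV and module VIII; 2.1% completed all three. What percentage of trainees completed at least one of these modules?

Using inclusion–exclusion:
P(at least one) = 32.4 + 38.3 + 42.5 − 10.0 − 11.2 − 5.7 + 2.1 = 88.4%

88.4%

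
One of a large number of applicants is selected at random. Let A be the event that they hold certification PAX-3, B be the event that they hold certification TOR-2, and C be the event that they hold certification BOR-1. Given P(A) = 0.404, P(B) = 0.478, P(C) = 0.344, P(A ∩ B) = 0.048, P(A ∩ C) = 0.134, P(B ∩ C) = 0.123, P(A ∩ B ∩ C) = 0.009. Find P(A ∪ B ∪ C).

0.930

By inclusion-exclusion,
P(A ∪ B ∪ C) = 0.404 + 0.478 + 0.344 − 0.048 − 0.134 − 0.123 + 0.009 = 0.930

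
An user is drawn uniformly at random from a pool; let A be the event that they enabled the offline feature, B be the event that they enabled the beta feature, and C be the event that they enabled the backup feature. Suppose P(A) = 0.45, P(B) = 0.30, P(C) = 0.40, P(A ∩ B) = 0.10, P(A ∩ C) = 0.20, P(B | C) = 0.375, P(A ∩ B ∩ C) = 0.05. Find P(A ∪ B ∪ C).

P(B ∩ C) = P(C)·P(B|C) = 0.40 × 0.375 = 0.15
Inclusion–exclusion gives
P(A ∪ B ∪ C) = 0.45 + 0.30 + 0.40 − 0.10 − 0.20 − 0.15 + 0.05 = 0.75

0.75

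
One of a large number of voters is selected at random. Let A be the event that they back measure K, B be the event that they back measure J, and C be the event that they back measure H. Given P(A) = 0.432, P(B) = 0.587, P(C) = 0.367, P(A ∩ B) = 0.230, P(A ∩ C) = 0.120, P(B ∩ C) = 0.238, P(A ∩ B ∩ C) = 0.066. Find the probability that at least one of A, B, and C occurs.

0.864

P(A ∪ B ∪ C) = 0.432 + 0.587 + 0.367 − 0.230 − 0.120 − 0.238 + 0.066 = 0.864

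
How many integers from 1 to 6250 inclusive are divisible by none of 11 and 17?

By inclusion-exclusion,
floor(6250/11) + floor(6250/17) − floor(6250/187) = 568 + 367 − 33 = 902
6250 − 902 = 5348

5348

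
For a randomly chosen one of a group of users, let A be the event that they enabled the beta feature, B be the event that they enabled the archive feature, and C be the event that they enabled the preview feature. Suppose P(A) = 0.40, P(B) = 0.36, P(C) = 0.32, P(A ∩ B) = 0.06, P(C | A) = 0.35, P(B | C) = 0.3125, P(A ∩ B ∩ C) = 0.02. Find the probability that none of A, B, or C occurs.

0.20

P(A ∩ C) = P(A)·P(C|A) = 0.40 × 0.35 = 0.14
P(B ∩ C) = P(C)·P(B|C) = 0.32 × 0.3125 = 0.10
Apply inclusion-exclusion:
P(A ∪ B ∪ C) = 0.40 + 0.36 + 0.32 − 0.06 − 0.14 − 0.10 + 0.02 = 0.80
P(none) = 1 − 0.80 = 0.20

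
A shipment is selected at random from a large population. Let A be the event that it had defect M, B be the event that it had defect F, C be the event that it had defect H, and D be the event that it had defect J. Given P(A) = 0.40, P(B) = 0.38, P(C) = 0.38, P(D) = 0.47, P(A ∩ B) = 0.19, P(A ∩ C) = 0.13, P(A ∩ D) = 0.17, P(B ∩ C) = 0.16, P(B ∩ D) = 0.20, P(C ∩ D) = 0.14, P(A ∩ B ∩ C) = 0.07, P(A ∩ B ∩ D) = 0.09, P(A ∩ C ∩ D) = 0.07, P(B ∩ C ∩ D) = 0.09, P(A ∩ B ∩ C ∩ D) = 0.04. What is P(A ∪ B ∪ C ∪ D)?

0.92

Inclusion–exclusion gives
P(A ∪ B ∪ C ∪ D) = 0.40 + 0.38 + 0.38 + 0.47 − 0.19 − 0.13 − 0.17 − 0.16 − 0.20 − 0.14 + 0.07 + 0.09 + 0.07 + 0.09 − 0.04 = 0.92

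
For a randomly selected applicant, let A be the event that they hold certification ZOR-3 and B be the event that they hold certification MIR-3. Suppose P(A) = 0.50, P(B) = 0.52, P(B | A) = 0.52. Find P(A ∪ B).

0.76

P(A ∩ B) = P(A)·P(B|A) = 0.50 × 0.52 = 0.26
By inclusion–exclusion:
P(A ∪ B) = 0.50 + 0.52 − 0.26 = 0.76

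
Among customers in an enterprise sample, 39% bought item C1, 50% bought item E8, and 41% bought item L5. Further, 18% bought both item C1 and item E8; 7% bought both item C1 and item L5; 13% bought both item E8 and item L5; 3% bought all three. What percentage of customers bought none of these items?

5%

By inclusion-exclusion,
P(at least one) = 39 + 50 + 41 − 18 − 7 − 13 + 3 = 95%
P(none) = 100% − 95% = 5%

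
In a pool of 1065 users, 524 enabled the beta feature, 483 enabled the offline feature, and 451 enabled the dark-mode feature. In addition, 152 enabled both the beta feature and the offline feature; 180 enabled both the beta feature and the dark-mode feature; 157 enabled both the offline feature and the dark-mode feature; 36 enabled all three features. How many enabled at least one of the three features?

1005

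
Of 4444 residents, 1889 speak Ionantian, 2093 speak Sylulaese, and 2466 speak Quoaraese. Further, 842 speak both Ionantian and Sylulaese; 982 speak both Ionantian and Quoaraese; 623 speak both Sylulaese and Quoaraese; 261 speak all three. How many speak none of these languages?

Using inclusion–exclusion:
N(≥1) = 1889 + 2093 + 2466 − 842 − 982 − 623 + 261 = 4262
None: 4444 − 4262 = 182

182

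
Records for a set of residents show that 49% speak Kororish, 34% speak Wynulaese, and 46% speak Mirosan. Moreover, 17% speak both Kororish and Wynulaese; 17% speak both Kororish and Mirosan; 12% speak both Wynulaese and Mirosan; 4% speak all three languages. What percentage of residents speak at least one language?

87%

Using inclusion–exclusion:
P(≥1) = 49 + 34 + 46 − 17 − 17 − 12 + 4 = 87%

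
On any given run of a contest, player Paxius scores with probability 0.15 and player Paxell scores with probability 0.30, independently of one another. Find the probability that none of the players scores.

P(none) = (1 − 0.15) × (1 − 0.30) = 0.85 × 0.70 = 0.595

0.595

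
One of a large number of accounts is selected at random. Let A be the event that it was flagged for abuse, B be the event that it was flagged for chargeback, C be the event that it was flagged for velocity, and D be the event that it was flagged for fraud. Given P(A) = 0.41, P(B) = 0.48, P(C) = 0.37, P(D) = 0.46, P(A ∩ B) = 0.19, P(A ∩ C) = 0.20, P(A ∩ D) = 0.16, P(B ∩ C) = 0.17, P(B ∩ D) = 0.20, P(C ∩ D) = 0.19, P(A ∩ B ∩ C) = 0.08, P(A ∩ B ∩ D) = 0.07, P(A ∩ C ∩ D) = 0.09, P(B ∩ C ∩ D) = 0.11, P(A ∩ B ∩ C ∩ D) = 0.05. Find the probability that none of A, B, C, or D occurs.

By inclusion–exclusion:
P(A ∪ B ∪ C ∪ D) = 0.41 + 0.48 + 0.37 + 0.46 − 0.19 − 0.20 − 0.16 − 0.17 − 0.20 − 0.19 + 0.08 + 0.07 + 0.09 + 0.11 − 0.05 = 0.91
P(none) = 1 − 0.91 = 0.09

0.09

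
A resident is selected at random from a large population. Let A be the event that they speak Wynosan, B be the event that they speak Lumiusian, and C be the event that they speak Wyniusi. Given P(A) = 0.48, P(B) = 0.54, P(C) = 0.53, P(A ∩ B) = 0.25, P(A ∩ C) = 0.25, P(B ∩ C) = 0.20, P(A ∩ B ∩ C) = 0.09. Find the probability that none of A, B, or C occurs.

P(A ∪ B ∪ C) = 0.48 + 0.54 + 0.53 − 0.25 − 0.25 − 0.20 + 0.09 = 0.94
P(none) = 1 − 0.94 = 0.06

0.06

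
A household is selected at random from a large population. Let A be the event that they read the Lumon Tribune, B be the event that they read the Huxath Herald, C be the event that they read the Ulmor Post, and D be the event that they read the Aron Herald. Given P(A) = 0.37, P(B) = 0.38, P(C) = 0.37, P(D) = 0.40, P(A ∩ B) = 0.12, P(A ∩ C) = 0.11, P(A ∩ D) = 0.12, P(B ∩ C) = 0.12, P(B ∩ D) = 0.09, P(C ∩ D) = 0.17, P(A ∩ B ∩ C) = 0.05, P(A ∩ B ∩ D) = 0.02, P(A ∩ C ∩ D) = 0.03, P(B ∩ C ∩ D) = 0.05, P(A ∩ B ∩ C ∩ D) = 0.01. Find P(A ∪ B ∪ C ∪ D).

Using inclusion–exclusion:
P(A ∪ B ∪ C ∪ D) = 0.37 + 0.38 + 0.37 + 0.40 − 0.12 − 0.11 − 0.12 − 0.12 − 0.09 − 0.17 + 0.05 + 0.02 + 0.03 + 0.05 − 0.01 = 0.93

0.93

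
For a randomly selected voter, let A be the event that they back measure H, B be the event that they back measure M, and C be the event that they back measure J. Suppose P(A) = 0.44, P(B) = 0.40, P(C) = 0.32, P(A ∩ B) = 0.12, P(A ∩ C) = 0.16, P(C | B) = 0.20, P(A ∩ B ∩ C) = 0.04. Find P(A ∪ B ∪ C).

0.84

P(B ∩ C) = P(B)·P(C|B) = 0.40 × 0.20 = 0.08
Apply inclusion-exclusion:
P(A ∪ B ∪ C) = 0.44 + 0.40 + 0.32 − 0.12 − 0.16 − 0.08 + 0.04 = 0.84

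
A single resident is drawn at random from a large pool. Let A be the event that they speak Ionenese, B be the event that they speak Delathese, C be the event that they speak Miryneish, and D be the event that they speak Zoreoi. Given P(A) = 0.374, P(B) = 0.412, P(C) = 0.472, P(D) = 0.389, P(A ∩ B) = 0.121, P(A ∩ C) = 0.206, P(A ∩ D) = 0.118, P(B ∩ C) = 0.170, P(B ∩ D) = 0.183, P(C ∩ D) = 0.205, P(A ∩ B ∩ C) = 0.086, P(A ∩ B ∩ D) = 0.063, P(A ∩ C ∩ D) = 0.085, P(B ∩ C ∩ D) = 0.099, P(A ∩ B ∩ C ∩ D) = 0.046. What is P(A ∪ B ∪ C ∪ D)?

0.931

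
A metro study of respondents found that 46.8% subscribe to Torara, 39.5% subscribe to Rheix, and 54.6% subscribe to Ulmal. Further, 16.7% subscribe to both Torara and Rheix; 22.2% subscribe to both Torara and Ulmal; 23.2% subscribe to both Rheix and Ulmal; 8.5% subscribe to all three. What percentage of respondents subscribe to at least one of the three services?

Apply inclusion-exclusion:
P(≥1) = 46.8 + 39.5 + 54.6 − 16.7 − 22.2 − 23.2 + 8.5 = 87.3%

87.3%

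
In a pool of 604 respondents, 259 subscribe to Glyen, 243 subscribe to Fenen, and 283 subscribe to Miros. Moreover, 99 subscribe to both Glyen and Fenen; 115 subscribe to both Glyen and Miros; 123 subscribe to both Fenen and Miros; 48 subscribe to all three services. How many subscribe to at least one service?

|union| = 259 + 243 + 283 − 99 − 115 − 123 + 48 = 496

496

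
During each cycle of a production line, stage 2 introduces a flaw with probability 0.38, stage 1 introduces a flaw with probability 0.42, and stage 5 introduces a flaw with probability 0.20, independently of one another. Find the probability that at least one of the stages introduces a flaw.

0.71232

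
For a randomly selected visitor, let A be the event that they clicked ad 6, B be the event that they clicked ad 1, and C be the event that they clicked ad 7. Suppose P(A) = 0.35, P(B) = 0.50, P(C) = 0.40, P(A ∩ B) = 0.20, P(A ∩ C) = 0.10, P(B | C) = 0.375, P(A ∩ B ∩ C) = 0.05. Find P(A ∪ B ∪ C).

P(B ∩ C) = P(C)·P(B|C) = 0.40 × 0.375 = 0.15
Using inclusion–exclusion:
P(A ∪ B ∪ C) = 0.35 + 0.50 + 0.40 − 0.20 − 0.10 − 0.15 + 0.05 = 0.85

0.85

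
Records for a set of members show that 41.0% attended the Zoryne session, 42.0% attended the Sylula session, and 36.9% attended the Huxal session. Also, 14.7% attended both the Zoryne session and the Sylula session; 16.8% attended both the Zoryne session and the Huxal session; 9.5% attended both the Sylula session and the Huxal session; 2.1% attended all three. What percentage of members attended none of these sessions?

By inclusion–exclusion:
P(union) = 41.0 + 42.0 + 36.9 − 14.7 − 16.8 − 9.5 + 2.1 = 81.0%
P(none) = 100% − 81.0% = 19.0%

19.0%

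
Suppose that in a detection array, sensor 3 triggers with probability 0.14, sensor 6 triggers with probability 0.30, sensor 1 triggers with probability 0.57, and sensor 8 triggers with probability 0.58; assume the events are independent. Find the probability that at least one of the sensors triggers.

0.8912788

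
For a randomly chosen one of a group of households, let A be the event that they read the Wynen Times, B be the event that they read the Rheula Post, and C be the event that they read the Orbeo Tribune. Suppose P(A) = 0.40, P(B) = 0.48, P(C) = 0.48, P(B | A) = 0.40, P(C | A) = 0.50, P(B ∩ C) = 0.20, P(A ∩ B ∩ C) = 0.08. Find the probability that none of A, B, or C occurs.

P(A ∩ B) = P(A)·P(B|A) = 0.40 × 0.40 = 0.16
P(A ∩ C) = P(A)·P(C|A) = 0.40 × 0.50 = 0.20
Apply inclusion-exclusion:
P(A ∪ B ∪ C) = 0.40 + 0.48 + 0.48 − 0.16 − 0.20 − 0.20 + 0.08 = 0.88
P(none) = 1 − 0.88 = 0.12

0.12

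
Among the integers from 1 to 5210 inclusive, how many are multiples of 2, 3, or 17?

3575

floor(5210/2) + floor(5210/3) + floor(5210/17) − floor(5210/6) − floor(5210/34) − floor(5210/51) + floor(5210/102) = 2605 + 1736 + 306 − 868 − 153 − 102 + 51 = 3575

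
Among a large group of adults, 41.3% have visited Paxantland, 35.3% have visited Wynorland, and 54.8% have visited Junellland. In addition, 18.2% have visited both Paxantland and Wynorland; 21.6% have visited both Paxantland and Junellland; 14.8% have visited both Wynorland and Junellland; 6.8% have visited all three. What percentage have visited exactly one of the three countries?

Using the inclusion–exclusion count for exactly one event:
P(exactly one) = 41.3 + 35.3 + 54.8 − 2·18.2 − 2·21.6 − 2·14.8 + 3·6.8 = 42.6%

42.6%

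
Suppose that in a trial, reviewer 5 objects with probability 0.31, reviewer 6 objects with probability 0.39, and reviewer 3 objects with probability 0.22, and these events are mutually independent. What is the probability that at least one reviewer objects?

P(none) = (1 − 0.31) × (1 − 0.39) × (1 − 0.22) = 0.69 × 0.61 × 0.78 = 0.328302
P(at least one) = 1 − 0.328302 = 0.671698

0.671698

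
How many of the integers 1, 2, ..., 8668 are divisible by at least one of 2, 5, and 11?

5516

Inclusion–exclusion gives
4334 + 1733 + 788 − 866 − 394 − 157 + 78 = 5516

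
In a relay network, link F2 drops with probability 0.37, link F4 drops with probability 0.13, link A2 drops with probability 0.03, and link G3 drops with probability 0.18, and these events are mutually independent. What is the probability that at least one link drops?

0.56404126

P(none) = (1 − 0.37) × (1 − 0.13) × (1 − 0.03) × (1 − 0.18) = 0.63 × 0.87 × 0.97 × 0.82 = 0.43595874
P(at least one) = 1 − 0.43595874 = 0.56404126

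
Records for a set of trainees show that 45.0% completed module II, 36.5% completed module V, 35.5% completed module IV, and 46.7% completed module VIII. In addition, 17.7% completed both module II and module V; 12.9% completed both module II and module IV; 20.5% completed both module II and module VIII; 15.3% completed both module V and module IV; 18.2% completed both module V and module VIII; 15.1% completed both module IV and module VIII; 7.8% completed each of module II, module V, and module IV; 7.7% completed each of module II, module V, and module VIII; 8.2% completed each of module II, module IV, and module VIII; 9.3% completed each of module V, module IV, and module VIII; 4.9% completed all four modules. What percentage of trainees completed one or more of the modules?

92.1%

P(≥1) = 45.0 + 36.5 + 35.5 + 46.7 − 17.7 − 12.9 − 20.5 − 15.3 − 18.2 − 15.1 + 7.8 + 7.7 + 8.2 + 9.3 − 4.9 = 92.1%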